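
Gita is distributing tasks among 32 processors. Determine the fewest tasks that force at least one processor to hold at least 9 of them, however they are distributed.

257

With 256 tasks one could put exactly 8 in each of the 32 processors, and no processor would reach 9.
By the pigeonhole principle, one more task must land in a processor that already has 8, giving it 9.
So 32 × 8 + 1 = 257 tasks are required.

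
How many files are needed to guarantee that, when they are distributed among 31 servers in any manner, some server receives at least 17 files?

497

With 496 files one could put exactly 16 in each of the 31 servers, and no server would reach 17.
By pigeonhole, one more file must land in a server that already has 16, giving it 17.
So 31 × 16 + 1 = 497 files are required.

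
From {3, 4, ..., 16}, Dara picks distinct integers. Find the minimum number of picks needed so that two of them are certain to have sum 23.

10

A set avoiding the sum 23 can contain at most one of each pair {x, 23−x}, plus the 4 elements whose complement lies outside the range.
The integers 3, …, 11 (9 of them) are such a set: any two sum to at least 3+4 = 7 and at most 10+11 = 21 < 23.
By the pigeonhole principle, any 10th integer completes one of the 5 pairs, so 10 choices force a sum of 23.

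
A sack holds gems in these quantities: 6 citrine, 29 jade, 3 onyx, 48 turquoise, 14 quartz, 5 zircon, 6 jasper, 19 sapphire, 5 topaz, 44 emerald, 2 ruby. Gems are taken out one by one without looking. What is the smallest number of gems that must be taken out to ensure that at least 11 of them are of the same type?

An adversary could hand out at most 10 gems per type (6 types run out sooner): 6 + 10 + 3 + 10 + 10 + 5 + 6 + 10 + 5 + 10 + 2 = 77 gems and still no type has 11.
By pigeonhole, one more gem lands in a type already at 10, so 78 draws are enough and 77 are not.

78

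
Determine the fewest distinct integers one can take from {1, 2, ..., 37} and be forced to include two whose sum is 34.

22

Group the elements by complementary pair {x, 34−x}: {1,33}, {2,32}, {3,31}, …, giving 16 two-element pairs; the single value 17 (it cannot pair with itself since the integers are distinct); and 4 integers whose partner 34−x falls outside [1,37].
By pigeonhole, treating each of those 21 groups as a pigeonhole, one can pick one integer per group — 21 integers — with no two summing to 34.
The 22nd integer lands in an occupied pair, forcing a sum of 34.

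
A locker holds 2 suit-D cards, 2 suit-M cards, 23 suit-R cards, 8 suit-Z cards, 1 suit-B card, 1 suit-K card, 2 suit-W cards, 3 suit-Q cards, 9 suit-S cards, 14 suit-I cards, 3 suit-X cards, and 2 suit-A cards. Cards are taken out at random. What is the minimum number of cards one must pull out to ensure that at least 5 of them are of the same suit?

33

An adversary could hand out at most 4 cards per suit (8 suits run out sooner): 2 + 2 + 4 + 4 + 1 + 1 + 2 + 3 + 4 + 4 + 3 + 2 = 32 cards and still no suit has 5.
By the pigeonhole principle, one more card lands in a suit already at 4, so 33 draws are enough and 32 are not.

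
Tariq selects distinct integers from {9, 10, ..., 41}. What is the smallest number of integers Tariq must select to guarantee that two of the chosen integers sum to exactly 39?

Two chosen integers sum to 39 exactly when both halves of some pair {x, 39−x} with 9 ≤ x ≤ 39−x ≤ 30 are chosen — 11 such pairs.
The remaining 11 elements (those with no distinct partner in range) can never complete a 39-sum, so the worst case takes all of them and one from each pair: 11 + 11 = 22.
Pigeonhole: the 23rd integer has to be the second member of some pair, so 22 + 1 = 23.

23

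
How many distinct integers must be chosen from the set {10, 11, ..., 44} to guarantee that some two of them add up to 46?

Group the elements by complementary pair {x, 46−x}: {10,36}, {11,35}, {12,34}, …, giving 13 two-element pairs, the single value 23 (it cannot pair with itself since the integers are distinct), and 8 integers whose partner 46−x falls outside [10,44].
Treating each of those 22 groups as a pigeonhole, one can pick one integer per group — 22 integers — with no two summing to 46.
The 23rd integer lands in an occupied pair, forcing a sum of 46.

23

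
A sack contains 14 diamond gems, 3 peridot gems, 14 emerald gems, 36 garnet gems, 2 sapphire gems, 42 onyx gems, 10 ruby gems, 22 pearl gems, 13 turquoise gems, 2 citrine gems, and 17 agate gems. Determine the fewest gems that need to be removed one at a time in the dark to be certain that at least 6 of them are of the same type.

The 11 types are the holes; the gems drawn are the pigeons.
To avoid 6 of any one type, the worst case takes at most 5 of each type, or every gem of a type that has fewer than 5.
That gives 5 + 3 + 5 + 5 + 2 + 5 + 5 + 5 + 5 + 2 + 5 = 47 gems with no type reaching 6.
The next gem forces some type to 6, so 47 + 1 = 48.

48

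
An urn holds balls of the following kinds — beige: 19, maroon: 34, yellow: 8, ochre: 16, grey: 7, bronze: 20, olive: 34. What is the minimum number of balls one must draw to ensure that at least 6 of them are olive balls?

In the worst case for collecting olive balls, every non-olive ball comes out first.
There are 19 + 34 + 8 + 16 + 7 + 20 = 104 non-olive balls altogether.
After those, each further ball must be olive, so 104 + 6 = 110 draws guarantee 6 olive balls.

110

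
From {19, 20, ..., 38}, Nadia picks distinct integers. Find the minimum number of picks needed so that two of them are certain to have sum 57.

11

A set avoiding the sum 57 can contain at most one of each pair {x, 57−x}.
The integers 29, …, 38 (10 of them) are such a set: any two sum to at least 29+30 = 59 > 57.
Any 11th integer completes one of the 10 pairs, so 11 choices force a sum of 57.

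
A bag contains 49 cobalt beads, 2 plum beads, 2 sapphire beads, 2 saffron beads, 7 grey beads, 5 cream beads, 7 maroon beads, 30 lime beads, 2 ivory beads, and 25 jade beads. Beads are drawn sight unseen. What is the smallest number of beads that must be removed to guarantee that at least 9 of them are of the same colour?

52

By pigeonhole, put each drawn bead into a box by colour. The largest draw with every box below 9 takes min(count, 8) from each colour; colours with fewer than 8 contribute all they have.
Σ min(cᵢ, 8) = 8 + 2 + 2 + 2 + 7 + 5 + 7 + 8 + 2 + 8 = 51.
Draw number 51 + 1 = 52 must push one box to 9.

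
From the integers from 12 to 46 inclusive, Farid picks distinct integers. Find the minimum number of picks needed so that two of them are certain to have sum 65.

Two chosen integers sum to 65 exactly when both halves of some pair {x, 65−x} with 19 ≤ x ≤ 65−x ≤ 46 are chosen — 14 such pairs.
The remaining 7 elements (those with no distinct partner in range) can never complete a 65-sum, so the worst case takes all of them and one from each pair: 7 + 14 = 21.
By pigeonhole, the 22nd integer has to be the second member of some pair, so 21 + 1 = 22.

22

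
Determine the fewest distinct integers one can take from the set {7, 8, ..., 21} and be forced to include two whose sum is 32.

11

Two chosen integers sum to 32 exactly when both halves of some pair {x, 32−x} with 11 ≤ x ≤ 32−x ≤ 21 are chosen — 5 such pairs.
The remaining 5 elements (those with no distinct partner in range) can never complete a 32-sum, so the worst case takes all of them and one from each pair: 5 + 5 = 10.
By pigeonhole, the 11th integer has to be the second member of some pair, so 10 + 1 = 11.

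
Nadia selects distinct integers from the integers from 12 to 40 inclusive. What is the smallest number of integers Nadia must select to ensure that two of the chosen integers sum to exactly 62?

21

A set avoiding the sum 62 can contain at most one of each pair {x, 62−x}, plus the 11 elements whose complement lies outside the range or equal to its own complement.
The integers 12, …, 31 (20 of them) are such a set: any two sum to at least 12+13 = 25 and at most 30+31 = 61 < 62.
Any 21st integer completes one of the 9 pairs, so 21 choices force a sum of 62.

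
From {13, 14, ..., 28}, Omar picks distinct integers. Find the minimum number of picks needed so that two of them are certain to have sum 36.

Two chosen integers sum to 36 exactly when both halves of some pair {x, 36−x} with 13 ≤ x ≤ 36−x ≤ 23 are chosen — 5 such pairs.
The remaining 6 elements (those with no distinct partner in range) can never complete a 36-sum, so the worst case takes all of them and one from each pair: 6 + 5 = 11.
By the pigeonhole principle, the 12th integer has to be the second member of some pair, so 11 + 1 = 12.

12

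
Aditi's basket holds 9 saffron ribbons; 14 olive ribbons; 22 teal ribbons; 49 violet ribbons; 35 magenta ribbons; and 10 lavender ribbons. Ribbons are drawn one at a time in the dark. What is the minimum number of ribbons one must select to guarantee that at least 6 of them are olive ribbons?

In the worst case for collecting olive ribbons, every non-olive ribbon comes out first.
There are 9 + 22 + 49 + 35 + 10 = 125 non-olive ribbons altogether.
After those, each further ribbon must be olive, so 125 + 6 = 131 draws guarantee 6 olive ribbons.

131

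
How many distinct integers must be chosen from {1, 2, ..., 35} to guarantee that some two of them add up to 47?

24

Group the elements by complementary pair {x, 47−x}: {12,35}, {13,34}, {14,33}, …, giving 12 two-element pairs and 11 integers whose partner 47−x falls outside [1,35].
Pigeonhole: treating each of those 23 groups as a pigeonhole, one can pick one integer per group — 23 integers — with no two summing to 47.
The 24th integer lands in an occupied pair, forcing a sum of 47.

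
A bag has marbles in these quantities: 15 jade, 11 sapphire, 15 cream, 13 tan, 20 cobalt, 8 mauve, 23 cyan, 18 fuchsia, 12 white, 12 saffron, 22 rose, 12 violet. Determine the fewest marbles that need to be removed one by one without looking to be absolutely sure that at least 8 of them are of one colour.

85

Pigeonhole: the 12 colours are the holes; the marbles drawn are the pigeons.
To avoid 8 of any one colour, the worst case takes at most 7 of each colour.
That gives 7 + 7 + 7 + 7 + 7 + 7 + 7 + 7 + 7 + 7 + 7 + 7 = 84 marbles with no colour reaching 8.
The next marble forces some colour to 8, so 84 + 1 = 85.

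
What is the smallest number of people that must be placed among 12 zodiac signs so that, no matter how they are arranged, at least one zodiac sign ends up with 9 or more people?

97

With 96 people one could put exactly 8 in each of the 12 zodiac signs, and no zodiac sign would reach 9.
By pigeonhole, one more person must land in a zodiac sign that already has 8, giving it 9.
So 12 × 8 + 1 = 97 people are required.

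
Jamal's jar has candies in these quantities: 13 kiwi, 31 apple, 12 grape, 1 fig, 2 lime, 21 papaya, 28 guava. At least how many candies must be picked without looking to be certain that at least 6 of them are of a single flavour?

The 7 flavours are the holes; the candies drawn are the pigeons.
To avoid 6 of any one flavour, the worst case takes at most 5 of each flavour, or every candy of a flavour that has fewer than 5.
That gives 5 + 5 + 5 + 1 + 2 + 5 + 5 = 28 candies with no flavour reaching 6.
The next candy forces some flavour to 6, so 28 + 1 = 29.

29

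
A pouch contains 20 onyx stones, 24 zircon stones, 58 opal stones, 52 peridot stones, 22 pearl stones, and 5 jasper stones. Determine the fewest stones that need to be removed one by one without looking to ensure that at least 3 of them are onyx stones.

In the worst case for collecting onyx stones, every non-onyx stone comes out first.
There are 24 + 58 + 52 + 22 + 5 = 161 non-onyx stones altogether.
After those, each further stone must be onyx, so 161 + 3 = 164 draws guarantee 3 onyx stones.

164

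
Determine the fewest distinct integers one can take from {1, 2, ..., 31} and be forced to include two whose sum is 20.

23

Group the elements by complementary pair {x, 20−x}: {1,19}, {2,18}, {3,17}, …, giving 9 two-element pairs, the single value 10 (it cannot pair with itself since the integers are distinct), and 12 integers whose partner 20−x falls outside [1,31].
By the pigeonhole principle, treating each of those 22 groups as a pigeonhole, one can pick one integer per group — 22 integers — with no two summing to 20.
The 23rd integer lands in an occupied pair, forcing a sum of 20.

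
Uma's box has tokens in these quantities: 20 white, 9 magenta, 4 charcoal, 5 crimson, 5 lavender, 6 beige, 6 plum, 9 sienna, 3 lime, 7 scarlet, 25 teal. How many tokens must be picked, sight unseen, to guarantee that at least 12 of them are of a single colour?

By pigeonhole, put each drawn token into a box by colour. The largest draw with every box below 12 takes min(count, 11) from each colour; colours with fewer than 11 contribute all they have.
Σ min(cᵢ, 11) = 11 + 9 + 4 + 5 + 5 + 6 + 6 + 9 + 3 + 7 + 11 = 76.
Draw number 76 + 1 = 77 must push one box to 12.

77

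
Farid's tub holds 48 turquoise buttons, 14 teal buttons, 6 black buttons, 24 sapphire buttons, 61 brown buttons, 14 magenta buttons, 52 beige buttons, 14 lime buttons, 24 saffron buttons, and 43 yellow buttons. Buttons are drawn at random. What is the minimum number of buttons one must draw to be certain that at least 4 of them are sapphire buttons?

In the worst case for collecting sapphire buttons, every non-sapphire button comes out first.
There are 48 + 14 + 6 + 61 + 14 + 52 + 14 + 24 + 43 = 276 non-sapphire buttons altogether.
After those, each further button must be sapphire, so 276 + 4 = 280 draws guarantee 4 sapphire buttons.

280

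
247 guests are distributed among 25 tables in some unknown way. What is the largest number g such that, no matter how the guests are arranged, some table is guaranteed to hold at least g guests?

10

Pigeonhole: the 25 tables are the holes and the 247 guests are the pigeons.
If every table held at most 9 guests, the total would be at most 25 × 9 = 225, which is less than 247.
So some table holds at least ⌈247/25⌉ = 10 guests.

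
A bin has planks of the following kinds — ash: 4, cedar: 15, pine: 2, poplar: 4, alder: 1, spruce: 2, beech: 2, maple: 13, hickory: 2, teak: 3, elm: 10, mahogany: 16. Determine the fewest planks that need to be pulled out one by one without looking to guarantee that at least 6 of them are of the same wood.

Put each drawn plank into a box by wood. The largest draw with every box below 6 takes min(count, 5) from each wood; woods with fewer than 5 contribute all they have.
Σ min(cᵢ, 5) = 4 + 5 + 2 + 4 + 1 + 2 + 2 + 5 + 2 + 3 + 5 + 5 = 40.
Draw number 40 + 1 = 41 must push one box to 6.

41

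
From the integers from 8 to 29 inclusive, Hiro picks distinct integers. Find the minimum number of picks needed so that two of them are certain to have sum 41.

Group the elements by complementary pair {x, 41−x}: {12,29}, {13,28}, {14,27}, …, giving 9 two-element pairs and 4 integers whose partner 41−x falls outside [8,29].
Pigeonhole: treating each of those 13 groups as a pigeonhole, one can pick one integer per group — 13 integers — with no two summing to 41.
The 14th integer lands in an occupied pair, forcing a sum of 41.

14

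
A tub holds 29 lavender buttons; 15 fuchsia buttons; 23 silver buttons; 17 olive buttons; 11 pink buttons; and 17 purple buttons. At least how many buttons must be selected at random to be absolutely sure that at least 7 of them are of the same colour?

37

The 6 colours are the holes; the buttons drawn are the pigeons.
To avoid 7 of any one colour, the worst case takes at most 6 of each colour.
That gives 6 + 6 + 6 + 6 + 6 + 6 = 36 buttons with no colour reaching 7.
The next button forces some colour to 7, so 36 + 1 = 37.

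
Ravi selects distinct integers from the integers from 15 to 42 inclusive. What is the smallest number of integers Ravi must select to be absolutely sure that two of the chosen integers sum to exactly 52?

18

Group the elements by complementary pair {x, 52−x}: {15,37}, {16,36}, {17,35}, …, giving 11 two-element pairs, the single value 26 (it cannot pair with itself since the integers are distinct), and 5 integers whose partner 52−x falls outside [15,42].
Treating each of those 17 groups as a pigeonhole, one can pick one integer per group — 17 integers — with no two summing to 52.
The 18th integer lands in an occupied pair, forcing a sum of 52.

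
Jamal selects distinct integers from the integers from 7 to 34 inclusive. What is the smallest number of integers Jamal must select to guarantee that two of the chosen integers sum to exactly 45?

17

A set avoiding the sum 45 can contain at most one of each pair {x, 45−x}, plus the 4 elements whose complement lies outside the range.
The integers 7, …, 22 (16 of them) are such a set: any two sum to at least 7+8 = 15 and at most 21+22 = 43 < 45.
By pigeonhole, any 17th integer completes one of the 12 pairs, so 17 choices force a sum of 45.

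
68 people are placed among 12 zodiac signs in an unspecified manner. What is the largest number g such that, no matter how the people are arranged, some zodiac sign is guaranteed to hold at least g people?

6

By the pigeonhole principle, the 12 zodiac signs are the holes and the 68 people are the pigeons.
If every zodiac sign held at most 5 people, the total would be at most 12 × 5 = 60, which is less than 68.
So some zodiac sign holds at least ⌈68/12⌉ = 6 people.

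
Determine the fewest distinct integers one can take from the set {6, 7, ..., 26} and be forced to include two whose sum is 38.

15

A set avoiding the sum 38 can contain at most one of each pair {x, 38−x}, plus the 7 elements whose complement lies outside the range or equal to its own complement.
The integers 6, …, 19 (14 of them) are such a set: any two sum to at least 6+7 = 13 and at most 18+19 = 37 < 38.
By pigeonhole, any 15th integer completes one of the 7 pairs, so 15 choices force a sum of 38.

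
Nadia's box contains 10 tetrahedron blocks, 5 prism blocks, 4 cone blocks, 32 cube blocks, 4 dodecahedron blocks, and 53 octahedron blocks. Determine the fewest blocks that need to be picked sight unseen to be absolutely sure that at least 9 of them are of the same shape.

38

By pigeonhole, the 6 shapes are the holes; the blocks drawn are the pigeons.
To avoid 9 of any one shape, the worst case takes at most 8 of each shape, or every block of a shape that has fewer than 8.
That gives 8 + 5 + 4 + 8 + 4 + 8 = 37 blocks with no shape reaching 9.
The next block forces some shape to 9, so 37 + 1 = 38.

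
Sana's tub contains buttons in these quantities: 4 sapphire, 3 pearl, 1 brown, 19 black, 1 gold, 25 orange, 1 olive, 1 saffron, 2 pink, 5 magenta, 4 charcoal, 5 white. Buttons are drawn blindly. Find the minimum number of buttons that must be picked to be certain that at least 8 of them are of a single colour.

Pigeonhole: put each drawn button into a box by colour. The largest draw with every box below 8 takes min(count, 7) from each colour; colours with fewer than 7 contribute all they have.
Σ min(cᵢ, 7) = 4 + 3 + 1 + 7 + 1 + 7 + 1 + 1 + 2 + 5 + 4 + 5 = 41.
Draw number 41 + 1 = 42 must push one box to 8.

42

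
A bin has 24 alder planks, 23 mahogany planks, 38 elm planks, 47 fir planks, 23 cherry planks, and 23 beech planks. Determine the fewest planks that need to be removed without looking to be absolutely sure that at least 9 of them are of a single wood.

An adversary could hand out at most 8 planks per wood: 8 + 8 + 8 + 8 + 8 + 8 = 48 planks and still no wood has 9.
By the pigeonhole principle, one more plank lands in a wood already at 8, so 49 draws are enough and 48 are not.

49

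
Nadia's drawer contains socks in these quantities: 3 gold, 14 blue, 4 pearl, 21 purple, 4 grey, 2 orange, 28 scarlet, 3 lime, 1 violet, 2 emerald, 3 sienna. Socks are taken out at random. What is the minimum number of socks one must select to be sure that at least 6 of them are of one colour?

38

The 11 colours are the holes; the socks drawn are the pigeons.
To avoid 6 of any one colour, the worst case takes at most 5 of each colour, or every sock of a colour that has fewer than 5.
That gives 3 + 5 + 4 + 5 + 4 + 2 + 5 + 3 + 1 + 2 + 3 = 37 socks with no colour reaching 6.
The next sock forces some colour to 6, so 37 + 1 = 38.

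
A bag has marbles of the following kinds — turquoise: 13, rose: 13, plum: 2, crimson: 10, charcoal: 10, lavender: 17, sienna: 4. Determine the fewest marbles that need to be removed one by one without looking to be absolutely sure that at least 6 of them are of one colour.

32

Put each drawn marble into a box by colour. The largest draw with every box below 6 takes min(count, 5) from each colour; colours with fewer than 5 contribute all they have.
Σ min(cᵢ, 5) = 5 + 5 + 2 + 5 + 5 + 5 + 4 = 31.
Draw number 31 + 1 = 32 must push one box to 6.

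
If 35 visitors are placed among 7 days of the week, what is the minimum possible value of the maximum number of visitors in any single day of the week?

By the pigeonhole principle, the 7 days of the week are the holes and the 35 visitors are the pigeons.
If every day of the week held at most 4 visitors, the total would be at most 7 × 4 = 28, which is less than 35.
So some day of the week holds at least ⌈35/7⌉ = 5 visitors.

5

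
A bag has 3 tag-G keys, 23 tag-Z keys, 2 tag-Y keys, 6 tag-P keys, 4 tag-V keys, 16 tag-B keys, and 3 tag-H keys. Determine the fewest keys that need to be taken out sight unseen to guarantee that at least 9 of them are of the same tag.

35

An adversary could hand out at most 8 keys per tag (5 tags run out sooner): 3 + 8 + 2 + 6 + 4 + 8 + 3 = 34 keys and still no tag has 9.
By the pigeonhole principle, one more key lands in a tag already at 8, so 35 draws are enough and 34 are not.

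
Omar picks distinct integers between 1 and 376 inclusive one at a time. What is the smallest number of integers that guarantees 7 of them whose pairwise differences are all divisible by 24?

145

Integers whose pairwise differences are multiples of 24 are exactly those sharing a remainder mod 24. The 24 residue classes mod 24 are the pigeonholes.
With 144 integers one could put 6 in each residue class and have no class reach 7.
The 145th integer pushes some class to 7, so 24·6 + 1 = 145.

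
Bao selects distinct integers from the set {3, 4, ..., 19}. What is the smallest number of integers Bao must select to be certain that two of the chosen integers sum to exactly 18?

Group the elements by complementary pair {x, 18−x}: {3,15}, {4,14}, {5,13}, …, giving 6 two-element pairs, the single value 9 (it cannot pair with itself since the integers are distinct), and 4 integers whose partner 18−x falls outside [3,19].
Treating each of those 11 groups as a pigeonhole, one can pick one integer per group — 11 integers — with no two summing to 18.
The 12th integer lands in an occupied pair, forcing a sum of 18.

12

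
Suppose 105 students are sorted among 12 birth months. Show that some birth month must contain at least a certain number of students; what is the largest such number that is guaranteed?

9

The 12 birth months are the holes and the 105 students are the pigeons.
If every birth month held at most 8 students, the total would be at most 12 × 8 = 96, which is less than 105.
So some birth month holds at least ⌈105/12⌉ = 9 students.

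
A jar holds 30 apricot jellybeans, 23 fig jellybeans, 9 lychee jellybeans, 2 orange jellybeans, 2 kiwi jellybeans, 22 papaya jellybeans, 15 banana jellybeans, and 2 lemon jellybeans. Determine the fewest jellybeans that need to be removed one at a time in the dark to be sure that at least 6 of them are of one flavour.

By pigeonhole, put each drawn jellybean into a box by flavour. The largest draw with every box below 6 takes min(count, 5) from each flavour; flavours with fewer than 5 contribute all they have.
Σ min(cᵢ, 5) = 5 + 5 + 5 + 2 + 2 + 5 + 5 + 2 = 31.
Draw number 31 + 1 = 32 must push one box to 6.

32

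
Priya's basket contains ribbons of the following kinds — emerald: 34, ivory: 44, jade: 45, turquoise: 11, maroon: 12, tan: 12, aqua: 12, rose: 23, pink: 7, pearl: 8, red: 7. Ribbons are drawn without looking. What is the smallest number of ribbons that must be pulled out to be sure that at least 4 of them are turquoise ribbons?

In the worst case for collecting turquoise ribbons, every non-turquoise ribbon comes out first.
There are 34 + 44 + 45 + 12 + 12 + 12 + 23 + 7 + 8 + 7 = 204 non-turquoise ribbons altogether.
After those, each further ribbon must be turquoise, so 204 + 4 = 208 draws guarantee 4 turquoise ribbons.

208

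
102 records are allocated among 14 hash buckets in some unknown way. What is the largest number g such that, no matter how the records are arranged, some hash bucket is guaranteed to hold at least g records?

Pigeonhole: the 14 hash buckets are the holes and the 102 records are the pigeons.
If every hash bucket held at most 7 records, the total would be at most 14 × 7 = 98, which is less than 102.
So some hash bucket holds at least ⌈102/14⌉ = 8 records.

8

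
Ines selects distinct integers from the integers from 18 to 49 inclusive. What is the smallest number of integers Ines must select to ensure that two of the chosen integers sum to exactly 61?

Group the elements by complementary pair {x, 61−x}: {18,43}, {19,42}, {20,41}, …, giving 13 two-element pairs and 6 integers whose partner 61−x falls outside [18,49].
By pigeonhole, treating each of those 19 groups as a pigeonhole, one can pick one integer per group — 19 integers — with no two summing to 61.
The 20th integer lands in an occupied pair, forcing a sum of 61.

20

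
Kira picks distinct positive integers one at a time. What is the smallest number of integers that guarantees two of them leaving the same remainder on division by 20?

By the pigeonhole principle, the 20 residue classes mod 20 are the pigeonholes.
With 20 integers one could put 1 in each residue class and have no class reach 2.
The 21st integer pushes some class to 2, so 20·1 + 1 = 21.

21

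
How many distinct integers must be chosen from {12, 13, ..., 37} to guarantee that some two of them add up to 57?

Group the elements by complementary pair {x, 57−x}: {20,37}, {21,36}, {22,35}, …, giving 9 two-element pairs and 8 integers whose partner 57−x falls outside [12,37].
By the pigeonhole principle, treating each of those 17 groups as a pigeonhole, one can pick one integer per group — 17 integers — with no two summing to 57.
The 18th integer lands in an occupied pair, forcing a sum of 57.

18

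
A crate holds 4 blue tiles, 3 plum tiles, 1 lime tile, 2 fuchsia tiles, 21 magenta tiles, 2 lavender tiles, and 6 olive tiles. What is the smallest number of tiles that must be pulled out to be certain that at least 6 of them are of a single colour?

23

An adversary could hand out at most 5 tiles per colour (5 colours run out sooner): 4 + 3 + 1 + 2 + 5 + 2 + 5 = 22 tiles and still no colour has 6.
One more tile lands in a colour already at 5, so 23 draws are enough and 22 are not.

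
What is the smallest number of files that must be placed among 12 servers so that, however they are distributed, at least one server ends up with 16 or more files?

181

With 180 files one could put exactly 15 in each of the 12 servers, and no server would reach 16.
By pigeonhole, one more file must land in a server that already has 15, giving it 16.
So 12 × 15 + 1 = 181 files are required.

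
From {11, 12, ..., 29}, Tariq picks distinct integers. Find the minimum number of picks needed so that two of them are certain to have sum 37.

A set avoiding the sum 37 can contain at most one of each pair {x, 37−x}, plus the 3 elements whose complement lies outside the range.
The integers 19, …, 29 (11 of them) are such a set: any two sum to at least 19+20 = 39 > 37.
Any 12th integer completes one of the 8 pairs, so 12 choices force a sum of 37.

12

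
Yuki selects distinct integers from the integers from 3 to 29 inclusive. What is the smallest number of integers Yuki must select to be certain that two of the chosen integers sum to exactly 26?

18

A set avoiding the sum 26 can contain at most one of each pair {x, 26−x}, plus the 7 elements whose complement lies outside the range or equal to its own complement.
The integers 13, …, 29 (17 of them) are such a set: any two sum to at least 13+14 = 27 > 26.
By the pigeonhole principle, any 18th integer completes one of the 10 pairs, so 18 choices force a sum of 26.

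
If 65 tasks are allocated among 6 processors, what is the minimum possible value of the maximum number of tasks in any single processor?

The 6 processors are the holes and the 65 tasks are the pigeons.
If every processor held at most 10 tasks, the total would be at most 6 × 10 = 60, which is less than 65.
So some processor holds at least ⌈65/6⌉ = 11 tasks.

11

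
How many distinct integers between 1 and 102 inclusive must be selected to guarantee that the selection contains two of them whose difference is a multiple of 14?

15

Integers whose pairwise differences are multiples of 14 are exactly those sharing a remainder mod 14. By the pigeonhole principle, the 14 residue classes mod 14 are the pigeonholes.
With 14 integers one could put 1 in each residue class and have no class reach 2.
The 15th integer pushes some class to 2, so 14·1 + 1 = 15.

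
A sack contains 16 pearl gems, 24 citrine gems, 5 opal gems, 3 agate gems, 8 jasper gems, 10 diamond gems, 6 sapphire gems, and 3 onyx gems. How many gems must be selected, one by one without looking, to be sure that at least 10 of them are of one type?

Pigeonhole: the 8 types are the holes; the gems drawn are the pigeons.
To avoid 10 of any one type, the worst case takes at most 9 of each type, or every gem of a type that has fewer than 9.
That gives 9 + 9 + 5 + 3 + 8 + 9 + 6 + 3 = 52 gems with no type reaching 10.
The next gem forces some type to 10, so 52 + 1 = 53.

53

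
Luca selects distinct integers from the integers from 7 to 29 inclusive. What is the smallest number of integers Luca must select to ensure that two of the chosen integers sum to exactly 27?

17

Two chosen integers sum to 27 exactly when both halves of some pair {x, 27−x} with 7 ≤ x ≤ 27−x ≤ 20 are chosen — 7 such pairs.
The remaining 9 elements (those with no distinct partner in range) can never complete a 27-sum, so the worst case takes all of them and one from each pair: 9 + 7 = 16.
The 17th integer has to be the second member of some pair, so 16 + 1 = 17.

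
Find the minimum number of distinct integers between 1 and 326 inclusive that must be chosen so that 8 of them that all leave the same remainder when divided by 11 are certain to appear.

By the pigeonhole principle, the 11 residue classes mod 11 are the pigeonholes.
With 77 integers one could put 7 in each residue class and have no class reach 8.
The 78th integer pushes some class to 8, so 11·7 + 1 = 78.

78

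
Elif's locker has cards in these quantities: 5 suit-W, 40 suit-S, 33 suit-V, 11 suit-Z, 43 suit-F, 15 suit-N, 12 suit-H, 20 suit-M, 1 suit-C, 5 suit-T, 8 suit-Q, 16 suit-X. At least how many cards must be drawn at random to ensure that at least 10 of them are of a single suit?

92

Put each drawn card into a box by suit. The largest draw with every box below 10 takes min(count, 9) from each suit; suits with fewer than 9 contribute all they have.
Σ min(cᵢ, 9) = 5 + 9 + 9 + 9 + 9 + 9 + 9 + 9 + 1 + 5 + 8 + 9 = 91.
Draw number 91 + 1 = 92 must push one box to 10.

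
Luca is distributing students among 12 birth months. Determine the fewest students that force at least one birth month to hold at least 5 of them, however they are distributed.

With 48 students one could put exactly 4 in each of the 12 birth months, and no birth month would reach 5.
One more student must land in a birth month that already has 4, giving it 5.
So 12 × 4 + 1 = 49 students are required.

49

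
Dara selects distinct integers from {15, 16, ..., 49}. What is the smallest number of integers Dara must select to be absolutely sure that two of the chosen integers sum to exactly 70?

22

Two chosen integers sum to 70 exactly when both halves of some pair {x, 70−x} with 21 ≤ x ≤ 70−x ≤ 49 are chosen — 14 such pairs.
The remaining 7 elements (those with no distinct partner in range) can never complete a 70-sum, so the worst case takes all of them and one from each pair: 7 + 14 = 21.
The 22nd integer has to be the second member of some pair, so 21 + 1 = 22.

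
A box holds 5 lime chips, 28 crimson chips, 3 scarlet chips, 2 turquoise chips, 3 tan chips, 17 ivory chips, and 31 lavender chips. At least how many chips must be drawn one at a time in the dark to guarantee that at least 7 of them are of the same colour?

32

The 7 colours are the holes; the chips drawn are the pigeons.
To avoid 7 of any one colour, the worst case takes at most 6 of each colour, or every chip of a colour that has fewer than 6.
That gives 5 + 6 + 3 + 2 + 3 + 6 + 6 = 31 chips with no colour reaching 7.
The next chip forces some colour to 7, so 31 + 1 = 32.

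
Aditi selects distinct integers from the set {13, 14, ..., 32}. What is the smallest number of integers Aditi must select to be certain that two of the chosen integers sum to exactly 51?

A set avoiding the sum 51 can contain at most one of each pair {x, 51−x}, plus the 6 elements whose complement lies outside the range.
The integers 13, …, 25 (13 of them) are such a set: any two sum to at least 13+14 = 27 and at most 24+25 = 49 < 51.
By pigeonhole, any 14th integer completes one of the 7 pairs, so 14 choices force a sum of 51.

14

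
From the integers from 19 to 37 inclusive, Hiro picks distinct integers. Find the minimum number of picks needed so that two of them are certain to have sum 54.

12

A set avoiding the sum 54 can contain at most one of each pair {x, 54−x}, plus the 3 elements whose complement lies outside the range or equal to its own complement.
The integers 27, …, 37 (11 of them) are such a set: any two sum to at least 27+28 = 55 > 54.
Any 12th integer completes one of the 8 pairs, so 12 choices force a sum of 54.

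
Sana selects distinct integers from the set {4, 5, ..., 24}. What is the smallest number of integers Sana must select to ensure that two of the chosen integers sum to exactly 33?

A set avoiding the sum 33 can contain at most one of each pair {x, 33−x}, plus the 5 elements whose complement lies outside the range.
The integers 4, …, 16 (13 of them) are such a set: any two sum to at least 4+5 = 9 and at most 15+16 = 31 < 33.
By pigeonhole, any 14th integer completes one of the 8 pairs, so 14 choices force a sum of 33.

14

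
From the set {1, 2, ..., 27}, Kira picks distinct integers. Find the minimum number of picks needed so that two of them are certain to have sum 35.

Two chosen integers sum to 35 exactly when both halves of some pair {x, 35−x} with 8 ≤ x ≤ 35−x ≤ 27 are chosen — 10 such pairs.
The remaining 7 elements (those with no distinct partner in range) can never complete a 35-sum, so the worst case takes all of them and one from each pair: 7 + 10 = 17.
The 18th integer has to be the second member of some pair, so 17 + 1 = 18.

18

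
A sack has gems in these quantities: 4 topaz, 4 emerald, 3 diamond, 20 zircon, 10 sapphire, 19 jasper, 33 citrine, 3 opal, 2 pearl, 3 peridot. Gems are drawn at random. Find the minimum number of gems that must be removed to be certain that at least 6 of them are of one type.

An adversary could hand out at most 5 gems per type (6 types run out sooner): 4 + 4 + 3 + 5 + 5 + 5 + 5 + 3 + 2 + 3 = 39 gems and still no type has 6.
Pigeonhole: one more gem lands in a type already at 5, so 40 draws are enough and 39 are not.

40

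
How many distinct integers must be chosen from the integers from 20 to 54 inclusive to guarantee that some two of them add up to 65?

Two chosen integers sum to 65 exactly when both halves of some pair {x, 65−x} with 20 ≤ x ≤ 65−x ≤ 45 are chosen — 13 such pairs.
The remaining 9 elements (those with no distinct partner in range) can never complete a 65-sum, so the worst case takes all of them and one from each pair: 9 + 13 = 22.
The 23rd integer has to be the second member of some pair, so 22 + 1 = 23.

23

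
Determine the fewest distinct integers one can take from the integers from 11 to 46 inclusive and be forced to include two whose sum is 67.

24

Group the elements by complementary pair {x, 67−x}: {21,46}, {22,45}, {23,44}, …, giving 13 two-element pairs and 10 integers whose partner 67−x falls outside [11,46].
Treating each of those 23 groups as a pigeonhole, one can pick one integer per group — 23 integers — with no two summing to 67.
The 24th integer lands in an occupied pair, forcing a sum of 67.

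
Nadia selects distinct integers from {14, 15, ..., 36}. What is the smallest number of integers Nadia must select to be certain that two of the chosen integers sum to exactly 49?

A set avoiding the sum 49 can contain at most one of each pair {x, 49−x}, plus the 1 element whose complement lies outside the range.
The integers 25, …, 36 (12 of them) are such a set: any two sum to at least 25+26 = 51 > 49.
By the pigeonhole principle, any 13th integer completes one of the 11 pairs, so 13 choices force a sum of 49.

13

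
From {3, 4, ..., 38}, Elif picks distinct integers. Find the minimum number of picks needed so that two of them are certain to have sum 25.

27

Two chosen integers sum to 25 exactly when both halves of some pair {x, 25−x} with 3 ≤ x ≤ 25−x ≤ 22 are chosen — 10 such pairs.
The remaining 16 elements (those with no distinct partner in range) can never complete a 25-sum, so the worst case takes all of them and one from each pair: 16 + 10 = 26.
The 27th integer has to be the second member of some pair, so 26 + 1 = 27.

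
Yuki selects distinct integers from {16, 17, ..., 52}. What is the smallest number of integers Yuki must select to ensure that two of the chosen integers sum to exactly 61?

23

A set avoiding the sum 61 can contain at most one of each pair {x, 61−x}, plus the 7 elements whose complement lies outside the range.
The integers 31, …, 52 (22 of them) are such a set: any two sum to at least 31+32 = 63 > 61.
By the pigeonhole principle, any 23rd integer completes one of the 15 pairs, so 23 choices force a sum of 61.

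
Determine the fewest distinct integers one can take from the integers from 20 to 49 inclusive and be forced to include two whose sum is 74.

19

Two chosen integers sum to 74 exactly when both halves of some pair {x, 74−x} with 25 ≤ x ≤ 74−x ≤ 49 are chosen — 12 such pairs.
The remaining 6 elements (those with no distinct partner in range) can never complete a 74-sum, so the worst case takes all of them and one from each pair: 6 + 12 = 18.
By pigeonhole, the 19th integer has to be the second member of some pair, so 18 + 1 = 19.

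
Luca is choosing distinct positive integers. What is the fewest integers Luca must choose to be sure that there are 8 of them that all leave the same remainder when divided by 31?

Pigeonhole: the 31 residue classes mod 31 are the pigeonholes.
With 217 integers one could put 7 in each residue class and have no class reach 8.
The 218th integer pushes some class to 8, so 31·7 + 1 = 218.

218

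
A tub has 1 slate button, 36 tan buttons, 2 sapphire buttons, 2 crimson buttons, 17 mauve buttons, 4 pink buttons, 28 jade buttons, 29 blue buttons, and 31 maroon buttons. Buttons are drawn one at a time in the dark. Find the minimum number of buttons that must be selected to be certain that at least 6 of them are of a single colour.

An adversary could hand out at most 5 buttons per colour (4 colours run out sooner): 1 + 5 + 2 + 2 + 5 + 4 + 5 + 5 + 5 = 34 buttons and still no colour has 6.
One more button lands in a colour already at 5, so 35 draws are enough and 34 are not.

35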